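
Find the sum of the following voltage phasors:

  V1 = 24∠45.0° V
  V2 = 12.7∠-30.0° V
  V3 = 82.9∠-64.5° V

Step 1 — Convert each phasor to rectangular form:
  V1 = 24·(cos(45.0°) + j·sin(45.0°)) = 16.97 + j16.97 V
  V2 = 12.7·(cos(-30.0°) + j·sin(-30.0°)) = 11 - j6.35 V
  V3 = 82.9·(cos(-64.5°) + j·sin(-64.5°)) = 35.69 - j74.82 V
Step 2 — Sum components: V_total = 63.66 - j64.2 V.
Step 3 — Convert to polar: |V_total| = 90.41 V, ∠V_total = -45.2°.

V_total = 90.41∠-45.2° V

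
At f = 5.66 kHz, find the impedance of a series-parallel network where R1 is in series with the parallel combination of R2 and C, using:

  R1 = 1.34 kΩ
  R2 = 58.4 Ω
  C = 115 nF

Step 1 — Angular frequency: ω = 2π·f = 2π·5660 = 3.556e+04 rad/s.
Step 2 — Component impedances:
  R1: Z = R = 1340 Ω
  R2: Z = R = 58.4 Ω
  C: Z = 1/(jωC) = -j/(ω·C) = 0 - j244.5 Ω
Step 3 — Parallel branch: R2 || C = 1/(1/R2 + 1/C) = 55.25 - j13.2 Ω.
Step 4 — Series with R1: Z_total = R1 + (R2 || C) = 1395 - j13.2 Ω = 1395∠-0.5° Ω.

Z = 1395 - j13.2 Ω = 1395∠-0.5° Ω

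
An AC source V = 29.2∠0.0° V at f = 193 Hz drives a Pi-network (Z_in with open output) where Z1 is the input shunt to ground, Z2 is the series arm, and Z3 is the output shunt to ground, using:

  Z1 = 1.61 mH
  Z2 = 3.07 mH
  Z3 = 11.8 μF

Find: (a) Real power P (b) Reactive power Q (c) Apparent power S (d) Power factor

Step 1 — Angular frequency: ω = 2π·f = 2π·193 = 1213 rad/s.
Step 2 — Component impedances:
  Z1: Z = jωL = j·1213·0.00161 = 0 + j1.952 Ω
  Z2: Z = jωL = j·1213·0.00307 = 0 + j3.723 Ω
  Z3: Z = 1/(jωC) = -j/(ω·C) = 0 - j69.88 Ω
Step 3 — With open output, the series arm Z2 and the output shunt Z3 appear in series to ground: Z2 + Z3 = 0 - j66.16 Ω.
Step 4 — Parallel with input shunt Z1: Z_in = Z1 || (Z2 + Z3) = 0 + j2.012 Ω = 2.012∠90.0° Ω.
Step 5 — Source phasor: V = 29.2∠0.0° V = 29.2 V.
Step 6 — Current: I = V / Z = 0 - j14.51 A = 14.51∠-90.0° A.
Step 7 — Complex power: S = V·I* = 0 + j423.8 VA.
Step 8 — Real power: P = Re(S) = 0 W.
Step 9 — Reactive power: Q = Im(S) = 423.8 VAR.
Step 10 — Apparent power: |S| = 423.8 VA.
Step 11 — Power factor: PF = P/|S| = 0 (lagging).

(a) P = 0 W  (b) Q = 423.8 VAR  (c) S = 423.8 VA  (d) PF = 0 (lagging)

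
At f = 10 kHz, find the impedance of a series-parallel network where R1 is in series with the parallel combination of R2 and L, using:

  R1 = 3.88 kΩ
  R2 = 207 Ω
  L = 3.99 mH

Step 1 — Angular frequency: ω = 2π·f = 2π·1e+04 = 6.283e+04 rad/s.
Step 2 — Component impedances:
  R1: Z = R = 3880 Ω
  R2: Z = R = 207 Ω
  L: Z = jωL = j·6.283e+04·0.00399 = 0 + j250.7 Ω
Step 3 — Parallel branch: R2 || L = 1/(1/R2 + 1/L) = 123.1 + j101.6 Ω.
Step 4 — Series with R1: Z_total = R1 + (R2 || L) = 4003 + j101.6 Ω = 4004∠1.5° Ω.

Z = 4003 + j101.6 Ω = 4004∠1.5° Ω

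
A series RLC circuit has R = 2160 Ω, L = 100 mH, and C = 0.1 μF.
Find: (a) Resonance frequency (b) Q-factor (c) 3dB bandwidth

Step 1 — Resonance condition Im(Z)=0 gives ω₀ = 1/√(LC).
Step 2 — ω₀ = 1/√(0.1·1e-07) = 1e+04 rad/s.
Step 3 — f₀ = ω₀/(2π) = 1592 Hz.
Step 4 — Series Q: Q = ω₀L/R = 1e+04·0.1/2160 = 0.463.
Step 5 — 3dB bandwidth: Δω = ω₀/Q = 2.16e+04 rad/s; BW = Δω/(2π) = 3438 Hz.

(a) f₀ = 1592 Hz  (b) Q = 0.463  (c) BW = 3438 Hz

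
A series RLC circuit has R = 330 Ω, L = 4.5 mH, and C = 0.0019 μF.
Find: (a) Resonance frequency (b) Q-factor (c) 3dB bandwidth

Step 1 — Resonance: ω₀ = 1/√(LC) = 1/√(0.0045·1.9e-09) = 3.42e+05 rad/s.
Step 2 — f₀ = ω₀/(2π) = 5.443e+04 Hz.
Step 3 — Series Q: Q = ω₀L/R = 3.42e+05·0.0045/330 = 4.664.
Step 4 — Bandwidth: Δω = ω₀/Q = 7.333e+04 rad/s; BW = Δω/(2π) = 1.167e+04 Hz.

(a) f₀ = 5.443e+04 Hz  (b) Q = 4.664  (c) BW = 1.167e+04 Hz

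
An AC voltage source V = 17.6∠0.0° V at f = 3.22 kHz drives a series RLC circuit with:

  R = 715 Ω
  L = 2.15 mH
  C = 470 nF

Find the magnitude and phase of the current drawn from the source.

Step 1 — Angular frequency: ω = 2π·f = 2π·3220 = 2.023e+04 rad/s.
Step 2 — Component impedances:
  R: Z = R = 715 Ω
  L: Z = jωL = j·2.023e+04·0.00215 = 0 + j43.5 Ω
  C: Z = 1/(jωC) = -j/(ω·C) = 0 - j105.2 Ω
Step 3 — Series combination: Z_total = R + L + C = 715 - j61.67 Ω = 717.7∠-4.9° Ω.
Step 4 — Source phasor: V = 17.6∠0.0° V = 17.6 V.
Step 5 — Ohm's law: I = V / Z_total = (17.6) / (715 - j61.67) = 0.02443 + j0.002107 A.
Step 6 — Convert to polar: |I| = 0.02452 A, ∠I = 4.9°.

I = 0.02452∠4.9° A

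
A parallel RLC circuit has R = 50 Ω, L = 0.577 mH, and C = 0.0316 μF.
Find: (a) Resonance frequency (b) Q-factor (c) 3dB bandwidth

Step 1 — Resonance: ω₀ = 1/√(LC) = 1/√(0.000577·3.16e-08) = 2.342e+05 rad/s.
Step 2 — f₀ = ω₀/(2π) = 3.727e+04 Hz.
Step 3 — Parallel Q: Q = R/(ω₀L) = 50/(2.342e+05·0.000577) = 0.37.
Step 4 — Bandwidth: Δω = ω₀/Q = 6.329e+05 rad/s; BW = Δω/(2π) = 1.007e+05 Hz.

(a) f₀ = 3.727e+04 Hz  (b) Q = 0.37  (c) BW = 1.007e+05 Hz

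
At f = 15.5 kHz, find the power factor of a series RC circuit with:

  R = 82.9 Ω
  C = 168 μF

Step 1 — Angular frequency: ω = 2π·f = 2π·1.55e+04 = 9.739e+04 rad/s.
Step 2 — Component impedances:
  R: Z = R = 82.9 Ω
  C: Z = 1/(jωC) = -j/(ω·C) = 0 - j0.06112 Ω
Step 3 — Series combination: Z_total = R + C = 82.9 - j0.06112 Ω = 82.9∠-0.0° Ω.
Step 4 — Power factor: PF = cos(φ) = Re(Z)/|Z| = 82.9/82.9 = 1.
Step 5 — Type: Im(Z) = -0.06112 ⇒ leading (phase φ = -0.0°).

PF = 1 (leading, φ = -0.0°)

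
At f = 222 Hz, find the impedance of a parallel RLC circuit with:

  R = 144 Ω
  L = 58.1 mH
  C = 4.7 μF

Step 1 — Angular frequency: ω = 2π·f = 2π·222 = 1395 rad/s.
Step 2 — Component impedances:
  R: Z = R = 144 Ω
  L: Z = jωL = j·1395·0.0581 = 0 + j81.04 Ω
  C: Z = 1/(jωC) = -j/(ω·C) = 0 - j152.5 Ω
Step 3 — Parallel combination: 1/Z_total = 1/R + 1/L + 1/C; Z_total = 85.03 + j70.81 Ω = 110.7∠39.8° Ω.

Z = 85.03 + j70.81 Ω = 110.7∠39.8° Ω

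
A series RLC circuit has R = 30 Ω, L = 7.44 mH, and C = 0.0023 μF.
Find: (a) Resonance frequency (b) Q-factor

Step 1 — Resonance condition Im(Z)=0 gives ω₀ = 1/√(LC).
Step 2 — ω₀ = 1/√(0.00744·2.3e-09) = 2.417e+05 rad/s.
Step 3 — f₀ = ω₀/(2π) = 3.847e+04 Hz.
Step 4 — Series Q: Q = ω₀L/R = 2.417e+05·0.00744/30 = 59.95.

(a) f₀ = 3.847e+04 Hz  (b) Q = 59.95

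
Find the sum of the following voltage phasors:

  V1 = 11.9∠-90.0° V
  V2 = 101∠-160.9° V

Step 1 — Convert each phasor to rectangular form:
  V1 = 11.9·(cos(-90.0°) + j·sin(-90.0°)) = 0 - j11.9 V
  V2 = 101·(cos(-160.9°) + j·sin(-160.9°)) = -95.44 - j33.05 V
Step 2 — Sum components: V_total = -95.44 - j44.95 V.
Step 3 — Convert to polar: |V_total| = 105.5 V, ∠V_total = -154.8°.

V_total = 105.5∠-154.8° V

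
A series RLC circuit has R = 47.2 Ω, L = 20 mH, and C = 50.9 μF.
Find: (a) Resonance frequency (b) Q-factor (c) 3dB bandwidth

Step 1 — Resonance: ω₀ = 1/√(LC) = 1/√(0.02·5.09e-05) = 991.1 rad/s.
Step 2 — f₀ = ω₀/(2π) = 157.7 Hz.
Step 3 — Series Q: Q = ω₀L/R = 991.1·0.02/47.2 = 0.42.
Step 4 — Bandwidth: Δω = ω₀/Q = 2360 rad/s; BW = Δω/(2π) = 375.6 Hz.

(a) f₀ = 157.7 Hz  (b) Q = 0.42  (c) BW = 375.6 Hz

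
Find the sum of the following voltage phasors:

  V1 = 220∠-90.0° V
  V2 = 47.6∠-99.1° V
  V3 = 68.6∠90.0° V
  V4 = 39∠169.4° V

Step 1 — Convert each phasor to rectangular form:
  V1 = 220·(cos(-90.0°) + j·sin(-90.0°)) = 0 - j220 V
  V2 = 47.6·(cos(-99.1°) + j·sin(-99.1°)) = -7.528 - j47 V
  V3 = 68.6·(cos(90.0°) + j·sin(90.0°)) = 0 + j68.6 V
  V4 = 39·(cos(169.4°) + j·sin(169.4°)) = -38.33 + j7.174 V
Step 2 — Sum components: V_total = -45.86 - j191.2 V.
Step 3 — Convert to polar: |V_total| = 196.6 V, ∠V_total = -103.5°.

V_total = 196.6∠-103.5° V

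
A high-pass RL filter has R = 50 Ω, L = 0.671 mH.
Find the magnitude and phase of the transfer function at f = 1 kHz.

Step 1 — Angular frequency: ω = 2π·1000 = 6283 rad/s.
Step 2 — Transfer function: H(jω) = jωL/(R + jωL).
Step 3 — Numerator jωL = j·4.216; denominator R + jωL = 50 + j4.216.
Step 4 — H = 0.00706 + j0.08373.
Step 5 — Magnitude: |H| = 0.08402 (-21.5 dB); phase: φ = 85.2°.

|H| = 0.08402 (-21.5 dB), φ = 85.2°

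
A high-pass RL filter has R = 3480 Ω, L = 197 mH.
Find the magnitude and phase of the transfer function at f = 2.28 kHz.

Step 1 — Angular frequency: ω = 2π·2280 = 1.433e+04 rad/s.
Step 2 — Transfer function: H(jω) = jωL/(R + jωL).
Step 3 — Numerator jωL = j·2822; denominator R + jωL = 3480 + j2822.
Step 4 — H = 0.3967 + j0.4892.
Step 5 — Magnitude: |H| = 0.6299 (-4.0 dB); phase: φ = 51.0°.

|H| = 0.6299 (-4.0 dB), φ = 51.0°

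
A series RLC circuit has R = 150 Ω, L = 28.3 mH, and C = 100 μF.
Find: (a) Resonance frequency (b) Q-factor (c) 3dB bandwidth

Step 1 — Resonance: ω₀ = 1/√(LC) = 1/√(0.0283·0.0001) = 594.4 rad/s.
Step 2 — f₀ = ω₀/(2π) = 94.61 Hz.
Step 3 — Series Q: Q = ω₀L/R = 594.4·0.0283/150 = 0.1122.
Step 4 — Bandwidth: Δω = ω₀/Q = 5300 rad/s; BW = Δω/(2π) = 843.6 Hz.

(a) f₀ = 94.61 Hz  (b) Q = 0.1122  (c) BW = 843.6 Hz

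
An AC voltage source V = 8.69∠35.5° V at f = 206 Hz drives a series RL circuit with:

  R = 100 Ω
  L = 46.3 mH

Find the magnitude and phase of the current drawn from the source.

Step 1 — Angular frequency: ω = 2π·f = 2π·206 = 1294 rad/s.
Step 2 — Component impedances:
  R: Z = R = 100 Ω
  L: Z = jωL = j·1294·0.0463 = 0 + j59.93 Ω
Step 3 — Series combination: Z_total = R + L = 100 + j59.93 Ω = 116.6∠30.9° Ω.
Step 4 — Source phasor: V = 8.69∠35.5° V = 7.075 + j5.046 V.
Step 5 — Ohm's law: I = V / Z_total = (7.075 + j5.046) / (100 + j59.93) = 0.0743 + j0.005935 A.
Step 6 — Convert to polar: |I| = 0.07454 A, ∠I = 4.6°.

I = 0.07454∠4.6° A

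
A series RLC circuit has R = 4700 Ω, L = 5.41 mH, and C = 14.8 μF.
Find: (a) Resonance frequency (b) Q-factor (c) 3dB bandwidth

Step 1 — Resonance condition Im(Z)=0 gives ω₀ = 1/√(LC).
Step 2 — ω₀ = 1/√(0.00541·1.48e-05) = 3534 rad/s.
Step 3 — f₀ = ω₀/(2π) = 562.5 Hz.
Step 4 — Series Q: Q = ω₀L/R = 3534·0.00541/4700 = 0.004068.
Step 5 — 3dB bandwidth: Δω = ω₀/Q = 8.688e+05 rad/s; BW = Δω/(2π) = 1.383e+05 Hz.

(a) f₀ = 562.5 Hz  (b) Q = 0.004068  (c) BW = 1.383e+05 Hz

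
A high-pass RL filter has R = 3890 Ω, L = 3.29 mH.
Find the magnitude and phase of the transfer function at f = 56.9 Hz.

Step 1 — Angular frequency: ω = 2π·56.9 = 357.5 rad/s.
Step 2 — Transfer function: H(jω) = jωL/(R + jωL).
Step 3 — Numerator jωL = j·1.176; denominator R + jωL = 3890 + j1.176.
Step 4 — H = 9.143e-08 + j0.0003024.
Step 5 — Magnitude: |H| = 0.0003024 (-70.4 dB); phase: φ = 90.0°.

|H| = 0.0003024 (-70.4 dB), φ = 90.0°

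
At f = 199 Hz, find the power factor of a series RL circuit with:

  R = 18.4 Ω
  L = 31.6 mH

Step 1 — Angular frequency: ω = 2π·f = 2π·199 = 1250 rad/s.
Step 2 — Component impedances:
  R: Z = R = 18.4 Ω
  L: Z = jωL = j·1250·0.0316 = 0 + j39.51 Ω
Step 3 — Series combination: Z_total = R + L = 18.4 + j39.51 Ω = 43.59∠65.0° Ω.
Step 4 — Power factor: PF = cos(φ) = Re(Z)/|Z| = 18.4/43.585 = 0.4222.
Step 5 — Type: Im(Z) = 39.51 ⇒ lagging (phase φ = 65.0°).

PF = 0.4222 (lagging, φ = 65.0°)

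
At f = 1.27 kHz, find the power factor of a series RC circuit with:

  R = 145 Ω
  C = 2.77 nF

Step 1 — Angular frequency: ω = 2π·f = 2π·1270 = 7980 rad/s.
Step 2 — Component impedances:
  R: Z = R = 145 Ω
  C: Z = 1/(jωC) = -j/(ω·C) = 0 - j4.524e+04 Ω
Step 3 — Series combination: Z_total = R + C = 145 - j4.524e+04 Ω = 4.524e+04∠-89.8° Ω.
Step 4 — Power factor: PF = cos(φ) = Re(Z)/|Z| = 145/4.524e+04 = 0.003205.
Step 5 — Type: Im(Z) = -4.524e+04 ⇒ leading (phase φ = -89.8°).

PF = 0.003205 (leading, φ = -89.8°)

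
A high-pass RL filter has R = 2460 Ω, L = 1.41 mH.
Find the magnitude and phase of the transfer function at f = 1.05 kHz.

Step 1 — Angular frequency: ω = 2π·1050 = 6597 rad/s.
Step 2 — Transfer function: H(jω) = jωL/(R + jωL).
Step 3 — Numerator jωL = j·9.302; denominator R + jωL = 2460 + j9.302.
Step 4 — H = 1.43e-05 + j0.003781.
Step 5 — Magnitude: |H| = 0.003781 (-48.4 dB); phase: φ = 89.8°.

|H| = 0.003781 (-48.4 dB), φ = 89.8°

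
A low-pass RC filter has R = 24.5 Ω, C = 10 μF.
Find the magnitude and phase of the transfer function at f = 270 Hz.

Step 1 — Angular frequency: ω = 2π·270 = 1696 rad/s.
Step 2 — Transfer function: H(jω) = 1/(1 + jωRC).
Step 3 — Denominator: 1 + jωRC = 1 + j·1696·24.5·1e-05 = 1 + j0.4156.
Step 4 — H = 0.8527 - j0.3544.
Step 5 — Magnitude: |H| = 0.9234 (-0.7 dB); phase: φ = -22.6°.

|H| = 0.9234 (-0.7 dB), φ = -22.6°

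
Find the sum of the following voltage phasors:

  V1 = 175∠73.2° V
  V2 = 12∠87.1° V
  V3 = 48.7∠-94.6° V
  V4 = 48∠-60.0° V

Step 1 — Convert each phasor to rectangular form:
  V1 = 175·(cos(73.2°) + j·sin(73.2°)) = 50.58 + j167.5 V
  V2 = 12·(cos(87.1°) + j·sin(87.1°)) = 0.6071 + j11.98 V
  V3 = 48.7·(cos(-94.6°) + j·sin(-94.6°)) = -3.906 - j48.54 V
  V4 = 48·(cos(-60.0°) + j·sin(-60.0°)) = 24 - j41.57 V
Step 2 — Sum components: V_total = 71.28 + j89.4 V.
Step 3 — Convert to polar: |V_total| = 114.3 V, ∠V_total = 51.4°.

V_total = 114.3∠51.4° V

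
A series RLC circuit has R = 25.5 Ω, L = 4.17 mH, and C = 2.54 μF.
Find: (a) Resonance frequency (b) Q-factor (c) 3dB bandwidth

Step 1 — Resonance condition Im(Z)=0 gives ω₀ = 1/√(LC).
Step 2 — ω₀ = 1/√(0.00417·2.54e-06) = 9717 rad/s.
Step 3 — f₀ = ω₀/(2π) = 1546 Hz.
Step 4 — Series Q: Q = ω₀L/R = 9717·0.00417/25.5 = 1.589.
Step 5 — 3dB bandwidth: Δω = ω₀/Q = 6115 rad/s; BW = Δω/(2π) = 973.2 Hz.

(a) f₀ = 1546 Hz  (b) Q = 1.589  (c) BW = 973.2 Hz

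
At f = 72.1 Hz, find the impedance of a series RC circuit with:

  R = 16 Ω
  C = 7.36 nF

Step 1 — Angular frequency: ω = 2π·f = 2π·72.1 = 453 rad/s.
Step 2 — Component impedances:
  R: Z = R = 16 Ω
  C: Z = 1/(jωC) = -j/(ω·C) = 0 - j2.999e+05 Ω
Step 3 — Series combination: Z_total = R + C = 16 - j2.999e+05 Ω = 2.999e+05∠-90.0° Ω.

Z = 16 - j2.999e+05 Ω = 2.999e+05∠-90.0° Ω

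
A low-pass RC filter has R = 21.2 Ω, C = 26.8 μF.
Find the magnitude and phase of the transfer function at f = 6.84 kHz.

Step 1 — Angular frequency: ω = 2π·6840 = 4.298e+04 rad/s.
Step 2 — Transfer function: H(jω) = 1/(1 + jωRC).
Step 3 — Denominator: 1 + jωRC = 1 + j·4.298e+04·21.2·2.68e-05 = 1 + j24.42.
Step 4 — H = 0.001674 - j0.04089.
Step 5 — Magnitude: |H| = 0.04092 (-27.8 dB); phase: φ = -87.7°.

|H| = 0.04092 (-27.8 dB), φ = -87.7°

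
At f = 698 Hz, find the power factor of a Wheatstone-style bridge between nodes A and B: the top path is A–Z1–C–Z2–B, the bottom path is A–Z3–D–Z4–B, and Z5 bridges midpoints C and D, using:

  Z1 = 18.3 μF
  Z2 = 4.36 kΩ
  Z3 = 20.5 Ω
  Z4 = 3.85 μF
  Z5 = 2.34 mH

Step 1 — Angular frequency: ω = 2π·f = 2π·698 = 4386 rad/s.
Step 2 — Component impedances:
  Z1: Z = 1/(jωC) = -j/(ω·C) = 0 - j12.46 Ω
  Z2: Z = R = 4360 Ω
  Z3: Z = R = 20.5 Ω
  Z4: Z = 1/(jωC) = -j/(ω·C) = 0 - j59.22 Ω
  Z5: Z = jωL = j·4386·0.00234 = 0 + j10.26 Ω
Step 3 — Bridge requires nodal analysis (the Z5 bridge couples midpoints C and D, so the two paths cannot be reduced to a simple series/parallel combination). Setting node B to ground and injecting 1 A at node A, the 3-node admittance system at A, C, D solves to V_A = Z_AB = 0.7846 - j61.42 Ω = 61.42∠-89.3° Ω.
Step 4 — Power factor: PF = cos(φ) = Re(Z)/|Z| = 0.7846/61.42 = 0.01277.
Step 5 — Type: Im(Z) = -61.42 ⇒ leading (phase φ = -89.3°).

PF = 0.01277 (leading, φ = -89.3°)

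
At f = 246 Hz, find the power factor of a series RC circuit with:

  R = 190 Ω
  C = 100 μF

Step 1 — Angular frequency: ω = 2π·f = 2π·246 = 1546 rad/s.
Step 2 — Component impedances:
  R: Z = R = 190 Ω
  C: Z = 1/(jωC) = -j/(ω·C) = 0 - j6.47 Ω
Step 3 — Series combination: Z_total = R + C = 190 - j6.47 Ω = 190.1∠-2.0° Ω.
Step 4 — Power factor: PF = cos(φ) = Re(Z)/|Z| = 190/190.11 = 0.9994.
Step 5 — Type: Im(Z) = -6.47 ⇒ leading (phase φ = -2.0°).

PF = 0.9994 (leading, φ = -2.0°)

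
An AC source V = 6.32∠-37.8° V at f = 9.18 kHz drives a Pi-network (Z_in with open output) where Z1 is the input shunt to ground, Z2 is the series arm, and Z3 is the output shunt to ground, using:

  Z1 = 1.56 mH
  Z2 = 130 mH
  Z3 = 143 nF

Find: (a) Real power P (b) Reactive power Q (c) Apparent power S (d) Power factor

Step 1 — Angular frequency: ω = 2π·f = 2π·9180 = 5.768e+04 rad/s.
Step 2 — Component impedances:
  Z1: Z = jωL = j·5.768e+04·0.00156 = 0 + j89.98 Ω
  Z2: Z = jωL = j·5.768e+04·0.13 = 0 + j7498 Ω
  Z3: Z = 1/(jωC) = -j/(ω·C) = 0 - j121.2 Ω
Step 3 — With open output, the series arm Z2 and the output shunt Z3 appear in series to ground: Z2 + Z3 = 0 + j7377 Ω.
Step 4 — Parallel with input shunt Z1: Z_in = Z1 || (Z2 + Z3) = 0 + j88.9 Ω = 88.9∠90.0° Ω.
Step 5 — Source phasor: V = 6.32∠-37.8° V = 4.994 - j3.874 V.
Step 6 — Current: I = V / Z = -0.04357 - j0.05618 A = 0.07109∠-127.8° A.
Step 7 — Complex power: S = V·I* = 0 + j0.4493 VA.
Step 8 — Real power: P = Re(S) = 0 W.
Step 9 — Reactive power: Q = Im(S) = 0.4493 VAR.
Step 10 — Apparent power: |S| = 0.4493 VA.
Step 11 — Power factor: PF = P/|S| = 0 (lagging).

(a) P = 0 W  (b) Q = 0.4493 VAR  (c) S = 0.4493 VA  (d) PF = 0 (lagging)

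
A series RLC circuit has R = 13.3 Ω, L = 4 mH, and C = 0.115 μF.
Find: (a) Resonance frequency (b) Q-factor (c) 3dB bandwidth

Step 1 — Resonance: ω₀ = 1/√(LC) = 1/√(0.004·1.15e-07) = 4.663e+04 rad/s.
Step 2 — f₀ = ω₀/(2π) = 7421 Hz.
Step 3 — Series Q: Q = ω₀L/R = 4.663e+04·0.004/13.3 = 14.02.
Step 4 — Bandwidth: Δω = ω₀/Q = 3325 rad/s; BW = Δω/(2π) = 529.2 Hz.

(a) f₀ = 7421 Hz  (b) Q = 14.02  (c) BW = 529.2 Hz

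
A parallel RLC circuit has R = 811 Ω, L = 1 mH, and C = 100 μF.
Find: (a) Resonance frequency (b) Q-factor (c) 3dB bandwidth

Step 1 — Resonance: ω₀ = 1/√(LC) = 1/√(0.001·0.0001) = 3162 rad/s.
Step 2 — f₀ = ω₀/(2π) = 503.3 Hz.
Step 3 — Parallel Q: Q = R/(ω₀L) = 811/(3162·0.001) = 256.5.
Step 4 — Bandwidth: Δω = ω₀/Q = 12.33 rad/s; BW = Δω/(2π) = 1.962 Hz.

(a) f₀ = 503.3 Hz  (b) Q = 256.5  (c) BW = 1.962 Hz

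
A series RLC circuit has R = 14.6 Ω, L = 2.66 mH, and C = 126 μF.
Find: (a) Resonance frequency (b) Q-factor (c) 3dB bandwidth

Step 1 — Resonance: ω₀ = 1/√(LC) = 1/√(0.00266·0.000126) = 1727 rad/s.
Step 2 — f₀ = ω₀/(2π) = 274.9 Hz.
Step 3 — Series Q: Q = ω₀L/R = 1727·0.00266/14.6 = 0.3147.
Step 4 — Bandwidth: Δω = ω₀/Q = 5489 rad/s; BW = Δω/(2π) = 873.6 Hz.

(a) f₀ = 274.9 Hz  (b) Q = 0.3147  (c) BW = 873.6 Hz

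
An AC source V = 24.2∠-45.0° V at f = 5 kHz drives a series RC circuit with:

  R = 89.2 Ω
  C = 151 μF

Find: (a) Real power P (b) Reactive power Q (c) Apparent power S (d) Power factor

Step 1 — Angular frequency: ω = 2π·f = 2π·5000 = 3.142e+04 rad/s.
Step 2 — Component impedances:
  R: Z = R = 89.2 Ω
  C: Z = 1/(jωC) = -j/(ω·C) = 0 - j0.2108 Ω
Step 3 — Series combination: Z_total = R + C = 89.2 - j0.2108 Ω = 89.2∠-0.1° Ω.
Step 4 — Source phasor: V = 24.2∠-45.0° V = 17.11 - j17.11 V.
Step 5 — Current: I = V / Z = 0.1923 - j0.1914 A = 0.2713∠-44.9° A.
Step 6 — Complex power: S = V·I* = 6.565 - j0.01552 VA.
Step 7 — Real power: P = Re(S) = 6.565 W.
Step 8 — Reactive power: Q = Im(S) = -0.01552 VAR.
Step 9 — Apparent power: |S| = 6.565 VA.
Step 10 — Power factor: PF = P/|S| = 1 (leading).

(a) P = 6.565 W  (b) Q = -0.01552 VAR  (c) S = 6.565 VA  (d) PF = 1 (leading)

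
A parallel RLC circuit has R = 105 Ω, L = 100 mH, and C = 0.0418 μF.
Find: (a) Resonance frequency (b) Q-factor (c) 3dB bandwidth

Step 1 — Resonance: ω₀ = 1/√(LC) = 1/√(0.1·4.18e-08) = 1.547e+04 rad/s.
Step 2 — f₀ = ω₀/(2π) = 2462 Hz.
Step 3 — Parallel Q: Q = R/(ω₀L) = 105/(1.547e+04·0.1) = 0.06789.
Step 4 — Bandwidth: Δω = ω₀/Q = 2.278e+05 rad/s; BW = Δω/(2π) = 3.626e+04 Hz.

(a) f₀ = 2462 Hz  (b) Q = 0.06789  (c) BW = 3.626e+04 Hz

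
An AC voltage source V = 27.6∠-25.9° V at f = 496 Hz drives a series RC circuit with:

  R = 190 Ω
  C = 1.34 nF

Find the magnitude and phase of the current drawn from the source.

Step 1 — Angular frequency: ω = 2π·f = 2π·496 = 3116 rad/s.
Step 2 — Component impedances:
  R: Z = R = 190 Ω
  C: Z = 1/(jωC) = -j/(ω·C) = 0 - j2.395e+05 Ω
Step 3 — Series combination: Z_total = R + C = 190 - j2.395e+05 Ω = 2.395e+05∠-90.0° Ω.
Step 4 — Source phasor: V = 27.6∠-25.9° V = 24.83 - j12.06 V.
Step 5 — Ohm's law: I = V / Z_total = (24.83 - j12.06) / (190 - j2.395e+05) = 5.043e-05 + j0.0001036 A.
Step 6 — Convert to polar: |I| = 0.0001153 A, ∠I = 64.1°.

I = 0.0001153∠64.1° A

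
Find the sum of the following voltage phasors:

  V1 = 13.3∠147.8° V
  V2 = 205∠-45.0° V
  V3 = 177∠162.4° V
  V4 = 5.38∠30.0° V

Step 1 — Convert each phasor to rectangular form:
  V1 = 13.3·(cos(147.8°) + j·sin(147.8°)) = -11.25 + j7.087 V
  V2 = 205·(cos(-45.0°) + j·sin(-45.0°)) = 145 - j145 V
  V3 = 177·(cos(162.4°) + j·sin(162.4°)) = -168.7 + j53.52 V
  V4 = 5.38·(cos(30.0°) + j·sin(30.0°)) = 4.659 + j2.69 V
Step 2 — Sum components: V_total = -30.35 - j81.66 V.
Step 3 — Convert to polar: |V_total| = 87.12 V, ∠V_total = -110.4°.

V_total = 87.12∠-110.4° V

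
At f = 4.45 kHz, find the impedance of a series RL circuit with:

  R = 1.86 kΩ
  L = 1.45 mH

Step 1 — Angular frequency: ω = 2π·f = 2π·4450 = 2.796e+04 rad/s.
Step 2 — Component impedances:
  R: Z = R = 1860 Ω
  L: Z = jωL = j·2.796e+04·0.00145 = 0 + j40.54 Ω
Step 3 — Series combination: Z_total = R + L = 1860 + j40.54 Ω = 1860∠1.2° Ω.

Z = 1860 + j40.54 Ω = 1860∠1.2° Ω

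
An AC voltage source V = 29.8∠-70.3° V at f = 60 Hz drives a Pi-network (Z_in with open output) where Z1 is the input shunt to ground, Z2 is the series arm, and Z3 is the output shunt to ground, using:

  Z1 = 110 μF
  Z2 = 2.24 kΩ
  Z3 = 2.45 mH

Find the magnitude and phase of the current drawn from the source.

Step 1 — Angular frequency: ω = 2π·f = 2π·60 = 377 rad/s.
Step 2 — Component impedances:
  Z1: Z = 1/(jωC) = -j/(ω·C) = 0 - j24.11 Ω
  Z2: Z = R = 2240 Ω
  Z3: Z = jωL = j·377·0.00245 = 0 + j0.9236 Ω
Step 3 — With open output, the series arm Z2 and the output shunt Z3 appear in series to ground: Z2 + Z3 = 2240 + j0.9236 Ω.
Step 4 — Parallel with input shunt Z1: Z_in = Z1 || (Z2 + Z3) = 0.2596 - j24.11 Ω = 24.11∠-89.4° Ω.
Step 5 — Source phasor: V = 29.8∠-70.3° V = 10.05 - j28.06 V.
Step 6 — Ohm's law: I = V / Z_total = (10.05 - j28.06) / (0.2596 - j24.11) = 1.168 + j0.404 A.
Step 7 — Convert to polar: |I| = 1.236 A, ∠I = 19.1°.

I = 1.236∠19.1° A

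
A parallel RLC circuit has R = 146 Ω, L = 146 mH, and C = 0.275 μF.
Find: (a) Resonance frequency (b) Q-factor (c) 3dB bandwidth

Step 1 — Resonance: ω₀ = 1/√(LC) = 1/√(0.146·2.75e-07) = 4991 rad/s.
Step 2 — f₀ = ω₀/(2π) = 794.3 Hz.
Step 3 — Parallel Q: Q = R/(ω₀L) = 146/(4991·0.146) = 0.2004.
Step 4 — Bandwidth: Δω = ω₀/Q = 2.491e+04 rad/s; BW = Δω/(2π) = 3964 Hz.

(a) f₀ = 794.3 Hz  (b) Q = 0.2004  (c) BW = 3964 Hz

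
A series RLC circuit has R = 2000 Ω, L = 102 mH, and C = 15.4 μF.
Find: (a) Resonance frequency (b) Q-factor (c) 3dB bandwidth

Step 1 — Resonance: ω₀ = 1/√(LC) = 1/√(0.102·1.54e-05) = 797.9 rad/s.
Step 2 — f₀ = ω₀/(2π) = 127 Hz.
Step 3 — Series Q: Q = ω₀L/R = 797.9·0.102/2000 = 0.04069.
Step 4 — Bandwidth: Δω = ω₀/Q = 1.961e+04 rad/s; BW = Δω/(2π) = 3121 Hz.

(a) f₀ = 127 Hz  (b) Q = 0.04069  (c) BW = 3121 Hz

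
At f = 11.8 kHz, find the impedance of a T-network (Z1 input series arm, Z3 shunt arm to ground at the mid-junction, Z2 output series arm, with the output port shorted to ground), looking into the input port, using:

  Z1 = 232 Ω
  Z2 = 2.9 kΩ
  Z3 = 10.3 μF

Step 1 — Angular frequency: ω = 2π·f = 2π·1.18e+04 = 7.414e+04 rad/s.
Step 2 — Component impedances:
  Z1: Z = R = 232 Ω
  Z2: Z = R = 2900 Ω
  Z3: Z = 1/(jωC) = -j/(ω·C) = 0 - j1.309 Ω
Step 3 — With the output port shorted to ground, the output series arm Z2 runs from the junction to ground; the shunt arm Z3 also runs from the junction to ground. They appear in parallel: Z3 || Z2 = 0.0005913 - j1.309 Ω.
Step 4 — Series with input arm Z1: Z_in = Z1 + (Z3 || Z2) = 232 - j1.309 Ω = 232∠-0.3° Ω.

Z = 232 - j1.309 Ω = 232∠-0.3° Ω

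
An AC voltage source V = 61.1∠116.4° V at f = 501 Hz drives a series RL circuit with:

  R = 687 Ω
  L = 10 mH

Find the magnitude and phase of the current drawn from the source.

Step 1 — Angular frequency: ω = 2π·f = 2π·501 = 3148 rad/s.
Step 2 — Component impedances:
  R: Z = R = 687 Ω
  L: Z = jωL = j·3148·0.01 = 0 + j31.48 Ω
Step 3 — Series combination: Z_total = R + L = 687 + j31.48 Ω = 687.7∠2.6° Ω.
Step 4 — Source phasor: V = 61.1∠116.4° V = -27.17 + j54.73 V.
Step 5 — Ohm's law: I = V / Z_total = (-27.17 + j54.73) / (687 + j31.48) = -0.03582 + j0.0813 A.
Step 6 — Convert to polar: |I| = 0.08884 A, ∠I = 113.8°.

I = 0.08884∠113.8° A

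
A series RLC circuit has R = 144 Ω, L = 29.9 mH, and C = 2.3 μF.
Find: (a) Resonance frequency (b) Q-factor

Step 1 — Resonance condition Im(Z)=0 gives ω₀ = 1/√(LC).
Step 2 — ω₀ = 1/√(0.0299·2.3e-06) = 3813 rad/s.
Step 3 — f₀ = ω₀/(2π) = 606.9 Hz.
Step 4 — Series Q: Q = ω₀L/R = 3813·0.0299/144 = 0.7918.

(a) f₀ = 606.9 Hz  (b) Q = 0.7918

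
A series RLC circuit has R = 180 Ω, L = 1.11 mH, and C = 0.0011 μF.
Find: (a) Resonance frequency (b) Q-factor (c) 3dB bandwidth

Step 1 — Resonance condition Im(Z)=0 gives ω₀ = 1/√(LC).
Step 2 — ω₀ = 1/√(0.00111·1.1e-09) = 9.05e+05 rad/s.
Step 3 — f₀ = ω₀/(2π) = 1.44e+05 Hz.
Step 4 — Series Q: Q = ω₀L/R = 9.05e+05·0.00111/180 = 5.581.
Step 5 — 3dB bandwidth: Δω = ω₀/Q = 1.622e+05 rad/s; BW = Δω/(2π) = 2.581e+04 Hz.

(a) f₀ = 1.44e+05 Hz  (b) Q = 5.581  (c) BW = 2.581e+04 Hz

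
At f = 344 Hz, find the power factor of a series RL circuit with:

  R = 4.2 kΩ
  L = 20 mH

Step 1 — Angular frequency: ω = 2π·f = 2π·344 = 2161 rad/s.
Step 2 — Component impedances:
  R: Z = R = 4200 Ω
  L: Z = jωL = j·2161·0.02 = 0 + j43.23 Ω
Step 3 — Series combination: Z_total = R + L = 4200 + j43.23 Ω = 4200∠0.6° Ω.
Step 4 — Power factor: PF = cos(φ) = Re(Z)/|Z| = 4200/4200.22 = 0.9999.
Step 5 — Type: Im(Z) = 43.23 ⇒ lagging (phase φ = 0.6°).

PF = 0.9999 (lagging, φ = 0.6°)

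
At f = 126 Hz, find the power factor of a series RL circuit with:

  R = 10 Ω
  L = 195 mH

Step 1 — Angular frequency: ω = 2π·f = 2π·126 = 791.7 rad/s.
Step 2 — Component impedances:
  R: Z = R = 10 Ω
  L: Z = jωL = j·791.7·0.195 = 0 + j154.4 Ω
Step 3 — Series combination: Z_total = R + L = 10 + j154.4 Ω = 154.7∠86.3° Ω.
Step 4 — Power factor: PF = cos(φ) = Re(Z)/|Z| = 10/154.7 = 0.06464.
Step 5 — Type: Im(Z) = 154.4 ⇒ lagging (phase φ = 86.3°).

PF = 0.06464 (lagging, φ = 86.3°)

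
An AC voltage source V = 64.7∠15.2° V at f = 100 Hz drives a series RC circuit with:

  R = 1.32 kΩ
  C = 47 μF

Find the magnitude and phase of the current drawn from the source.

Step 1 — Angular frequency: ω = 2π·f = 2π·100 = 628.3 rad/s.
Step 2 — Component impedances:
  R: Z = R = 1320 Ω
  C: Z = 1/(jωC) = -j/(ω·C) = 0 - j33.86 Ω
Step 3 — Series combination: Z_total = R + C = 1320 - j33.86 Ω = 1320∠-1.5° Ω.
Step 4 — Source phasor: V = 64.7∠15.2° V = 62.44 + j16.96 V.
Step 5 — Ohm's law: I = V / Z_total = (62.44 + j16.96) / (1320 - j33.86) = 0.04694 + j0.01406 A.
Step 6 — Convert to polar: |I| = 0.049 A, ∠I = 16.7°.

I = 0.049∠16.7° A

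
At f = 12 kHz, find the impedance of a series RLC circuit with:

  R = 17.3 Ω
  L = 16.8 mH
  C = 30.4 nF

Step 1 — Angular frequency: ω = 2π·f = 2π·1.2e+04 = 7.54e+04 rad/s.
Step 2 — Component impedances:
  R: Z = R = 17.3 Ω
  L: Z = jωL = j·7.54e+04·0.0168 = 0 + j1267 Ω
  C: Z = 1/(jωC) = -j/(ω·C) = 0 - j436.3 Ω
Step 3 — Series combination: Z_total = R + L + C = 17.3 + j830.4 Ω = 830.6∠88.8° Ω.

Z = 17.3 + j830.4 Ω = 830.6∠88.8° Ω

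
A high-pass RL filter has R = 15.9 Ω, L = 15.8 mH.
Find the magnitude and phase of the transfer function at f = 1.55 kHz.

Step 1 — Angular frequency: ω = 2π·1550 = 9739 rad/s.
Step 2 — Transfer function: H(jω) = jωL/(R + jωL).
Step 3 — Numerator jωL = j·153.9; denominator R + jωL = 15.9 + j153.9.
Step 4 — H = 0.9894 + j0.1022.
Step 5 — Magnitude: |H| = 0.9947 (-0.0 dB); phase: φ = 5.9°.

|H| = 0.9947 (-0.0 dB), φ = 5.9°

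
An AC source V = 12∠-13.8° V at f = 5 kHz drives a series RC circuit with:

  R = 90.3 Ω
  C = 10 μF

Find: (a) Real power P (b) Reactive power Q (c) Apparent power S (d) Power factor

Step 1 — Angular frequency: ω = 2π·f = 2π·5000 = 3.142e+04 rad/s.
Step 2 — Component impedances:
  R: Z = R = 90.3 Ω
  C: Z = 1/(jωC) = -j/(ω·C) = 0 - j3.183 Ω
Step 3 — Series combination: Z_total = R + C = 90.3 - j3.183 Ω = 90.36∠-2.0° Ω.
Step 4 — Source phasor: V = 12∠-13.8° V = 11.65 - j2.862 V.
Step 5 — Current: I = V / Z = 0.13 - j0.02712 A = 0.1328∠-11.8° A.
Step 6 — Complex power: S = V·I* = 1.593 - j0.05614 VA.
Step 7 — Real power: P = Re(S) = 1.593 W.
Step 8 — Reactive power: Q = Im(S) = -0.05614 VAR.
Step 9 — Apparent power: |S| = 1.594 VA.
Step 10 — Power factor: PF = P/|S| = 0.9994 (leading).

(a) P = 1.593 W  (b) Q = -0.05614 VAR  (c) S = 1.594 VA  (d) PF = 0.9994 (leading)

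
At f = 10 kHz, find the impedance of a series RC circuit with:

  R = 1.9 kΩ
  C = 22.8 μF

Step 1 — Angular frequency: ω = 2π·f = 2π·1e+04 = 6.283e+04 rad/s.
Step 2 — Component impedances:
  R: Z = R = 1900 Ω
  C: Z = 1/(jωC) = -j/(ω·C) = 0 - j0.698 Ω
Step 3 — Series combination: Z_total = R + C = 1900 - j0.698 Ω = 1900∠-0.0° Ω.

Z = 1900 - j0.698 Ω = 1900∠-0.0° Ω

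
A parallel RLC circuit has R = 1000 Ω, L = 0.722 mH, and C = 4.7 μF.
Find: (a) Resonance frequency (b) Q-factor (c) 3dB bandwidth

Step 1 — Resonance: ω₀ = 1/√(LC) = 1/√(0.000722·4.7e-06) = 1.717e+04 rad/s.
Step 2 — f₀ = ω₀/(2π) = 2732 Hz.
Step 3 — Parallel Q: Q = R/(ω₀L) = 1000/(1.717e+04·0.000722) = 80.68.
Step 4 — Bandwidth: Δω = ω₀/Q = 212.8 rad/s; BW = Δω/(2π) = 33.86 Hz.

(a) f₀ = 2732 Hz  (b) Q = 80.68  (c) BW = 33.86 Hz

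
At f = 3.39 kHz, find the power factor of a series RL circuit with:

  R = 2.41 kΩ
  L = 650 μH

Step 1 — Angular frequency: ω = 2π·f = 2π·3390 = 2.13e+04 rad/s.
Step 2 — Component impedances:
  R: Z = R = 2410 Ω
  L: Z = jωL = j·2.13e+04·0.00065 = 0 + j13.84 Ω
Step 3 — Series combination: Z_total = R + L = 2410 + j13.84 Ω = 2410∠0.3° Ω.
Step 4 — Power factor: PF = cos(φ) = Re(Z)/|Z| = 2410/2410 = 1.
Step 5 — Type: Im(Z) = 13.84 ⇒ lagging (phase φ = 0.3°).

PF = 1 (lagging, φ = 0.3°)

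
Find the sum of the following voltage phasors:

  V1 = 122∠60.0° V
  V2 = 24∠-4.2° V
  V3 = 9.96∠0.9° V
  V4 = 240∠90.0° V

Step 1 — Convert each phasor to rectangular form:
  V1 = 122·(cos(60.0°) + j·sin(60.0°)) = 61 + j105.7 V
  V2 = 24·(cos(-4.2°) + j·sin(-4.2°)) = 23.94 - j1.758 V
  V3 = 9.96·(cos(0.9°) + j·sin(0.9°)) = 9.959 + j0.1564 V
  V4 = 240·(cos(90.0°) + j·sin(90.0°)) = 0 + j240 V
Step 2 — Sum components: V_total = 94.89 + j344.1 V.
Step 3 — Convert to polar: |V_total| = 356.9 V, ∠V_total = 74.6°.

V_total = 356.9∠74.6° V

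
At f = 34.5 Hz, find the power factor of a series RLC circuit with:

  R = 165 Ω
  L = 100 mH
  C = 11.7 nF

Step 1 — Angular frequency: ω = 2π·f = 2π·34.5 = 216.8 rad/s.
Step 2 — Component impedances:
  R: Z = R = 165 Ω
  L: Z = jωL = j·216.8·0.1 = 0 + j21.68 Ω
  C: Z = 1/(jωC) = -j/(ω·C) = 0 - j3.943e+05 Ω
Step 3 — Series combination: Z_total = R + L + C = 165 - j3.943e+05 Ω = 3.943e+05∠-90.0° Ω.
Step 4 — Power factor: PF = cos(φ) = Re(Z)/|Z| = 165/3.943e+05 = 0.0004185.
Step 5 — Type: Im(Z) = -3.943e+05 ⇒ leading (phase φ = -90.0°).

PF = 0.0004185 (leading, φ = -90.0°)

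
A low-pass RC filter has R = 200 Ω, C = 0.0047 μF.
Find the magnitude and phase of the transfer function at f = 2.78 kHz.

Step 1 — Angular frequency: ω = 2π·2780 = 1.747e+04 rad/s.
Step 2 — Transfer function: H(jω) = 1/(1 + jωRC).
Step 3 — Denominator: 1 + jωRC = 1 + j·1.747e+04·200·4.7e-09 = 1 + j0.01642.
Step 4 — H = 0.9997 - j0.01641.
Step 5 — Magnitude: |H| = 0.9999 (-0.0 dB); phase: φ = -0.9°.

|H| = 0.9999 (-0.0 dB), φ = -0.9°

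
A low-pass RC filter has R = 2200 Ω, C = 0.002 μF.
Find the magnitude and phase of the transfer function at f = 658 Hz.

Step 1 — Angular frequency: ω = 2π·658 = 4134 rad/s.
Step 2 — Transfer function: H(jω) = 1/(1 + jωRC).
Step 3 — Denominator: 1 + jωRC = 1 + j·4134·2200·2e-09 = 1 + j0.01819.
Step 4 — H = 0.9997 - j0.01819.
Step 5 — Magnitude: |H| = 0.9998 (-0.0 dB); phase: φ = -1.0°.

|H| = 0.9998 (-0.0 dB), φ = -1.0°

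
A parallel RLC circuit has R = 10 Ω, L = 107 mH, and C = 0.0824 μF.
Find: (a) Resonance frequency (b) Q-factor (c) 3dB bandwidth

Step 1 — Resonance: ω₀ = 1/√(LC) = 1/√(0.107·8.24e-08) = 1.065e+04 rad/s.
Step 2 — f₀ = ω₀/(2π) = 1695 Hz.
Step 3 — Parallel Q: Q = R/(ω₀L) = 10/(1.065e+04·0.107) = 0.008775.
Step 4 — Bandwidth: Δω = ω₀/Q = 1.214e+06 rad/s; BW = Δω/(2π) = 1.931e+05 Hz.

(a) f₀ = 1695 Hz  (b) Q = 0.008775  (c) BW = 1.931e+05 Hz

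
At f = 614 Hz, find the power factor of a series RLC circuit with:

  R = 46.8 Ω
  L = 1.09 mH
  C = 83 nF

Step 1 — Angular frequency: ω = 2π·f = 2π·614 = 3858 rad/s.
Step 2 — Component impedances:
  R: Z = R = 46.8 Ω
  L: Z = jωL = j·3858·0.00109 = 0 + j4.205 Ω
  C: Z = 1/(jωC) = -j/(ω·C) = 0 - j3123 Ω
Step 3 — Series combination: Z_total = R + L + C = 46.8 - j3119 Ω = 3119∠-89.1° Ω.
Step 4 — Power factor: PF = cos(φ) = Re(Z)/|Z| = 46.8/3119 = 0.015.
Step 5 — Type: Im(Z) = -3119 ⇒ leading (phase φ = -89.1°).

PF = 0.015 (leading, φ = -89.1°)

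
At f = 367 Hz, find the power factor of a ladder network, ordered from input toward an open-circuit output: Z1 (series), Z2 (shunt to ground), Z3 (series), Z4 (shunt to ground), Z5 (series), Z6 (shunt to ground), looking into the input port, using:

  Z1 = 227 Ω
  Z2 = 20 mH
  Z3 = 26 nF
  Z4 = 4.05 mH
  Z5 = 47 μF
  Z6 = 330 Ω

Step 1 — Angular frequency: ω = 2π·f = 2π·367 = 2306 rad/s.
Step 2 — Component impedances:
  Z1: Z = R = 227 Ω
  Z2: Z = jωL = j·2306·0.02 = 0 + j46.12 Ω
  Z3: Z = 1/(jωC) = -j/(ω·C) = 0 - j1.668e+04 Ω
  Z4: Z = jωL = j·2306·0.00405 = 0 + j9.339 Ω
  Z5: Z = 1/(jωC) = -j/(ω·C) = 0 - j9.227 Ω
  Z6: Z = R = 330 Ω
Step 3 — Ladder network (open output): work backward from the far end, alternating series and parallel combinations. Z_in = 227 + j46.25 Ω = 231.7∠11.5° Ω.
Step 4 — Power factor: PF = cos(φ) = Re(Z)/|Z| = 227/231.66 = 0.9799.
Step 5 — Type: Im(Z) = 46.25 ⇒ lagging (phase φ = 11.5°).

PF = 0.9799 (lagging, φ = 11.5°)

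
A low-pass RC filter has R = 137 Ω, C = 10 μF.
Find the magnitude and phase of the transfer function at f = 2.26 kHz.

Step 1 — Angular frequency: ω = 2π·2260 = 1.42e+04 rad/s.
Step 2 — Transfer function: H(jω) = 1/(1 + jωRC).
Step 3 — Denominator: 1 + jωRC = 1 + j·1.42e+04·137·1e-05 = 1 + j19.45.
Step 4 — H = 0.002635 - j0.05127.
Step 5 — Magnitude: |H| = 0.05134 (-25.8 dB); phase: φ = -87.1°.

|H| = 0.05134 (-25.8 dB), φ = -87.1°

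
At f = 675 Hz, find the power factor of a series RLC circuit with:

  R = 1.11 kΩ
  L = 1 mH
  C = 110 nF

Step 1 — Angular frequency: ω = 2π·f = 2π·675 = 4241 rad/s.
Step 2 — Component impedances:
  R: Z = R = 1110 Ω
  L: Z = jωL = j·4241·0.001 = 0 + j4.241 Ω
  C: Z = 1/(jωC) = -j/(ω·C) = 0 - j2144 Ω
Step 3 — Series combination: Z_total = R + L + C = 1110 - j2139 Ω = 2410∠-62.6° Ω.
Step 4 — Power factor: PF = cos(φ) = Re(Z)/|Z| = 1110/2410 = 0.4606.
Step 5 — Type: Im(Z) = -2139 ⇒ leading (phase φ = -62.6°).

PF = 0.4606 (leading, φ = -62.6°)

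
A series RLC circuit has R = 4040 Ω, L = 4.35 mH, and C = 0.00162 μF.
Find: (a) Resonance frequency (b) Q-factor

Step 1 — Resonance condition Im(Z)=0 gives ω₀ = 1/√(LC).
Step 2 — ω₀ = 1/√(0.00435·1.62e-09) = 3.767e+05 rad/s.
Step 3 — f₀ = ω₀/(2π) = 5.995e+04 Hz.
Step 4 — Series Q: Q = ω₀L/R = 3.767e+05·0.00435/4040 = 0.4056.

(a) f₀ = 5.995e+04 Hz  (b) Q = 0.4056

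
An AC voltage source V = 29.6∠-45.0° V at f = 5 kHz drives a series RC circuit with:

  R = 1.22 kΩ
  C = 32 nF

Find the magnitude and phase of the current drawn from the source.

Step 1 — Angular frequency: ω = 2π·f = 2π·5000 = 3.142e+04 rad/s.
Step 2 — Component impedances:
  R: Z = R = 1220 Ω
  C: Z = 1/(jωC) = -j/(ω·C) = 0 - j994.7 Ω
Step 3 — Series combination: Z_total = R + C = 1220 - j994.7 Ω = 1574∠-39.2° Ω.
Step 4 — Source phasor: V = 29.6∠-45.0° V = 20.93 - j20.93 V.
Step 5 — Ohm's law: I = V / Z_total = (20.93 - j20.93) / (1220 - j994.7) = 0.01871 - j0.001903 A.
Step 6 — Convert to polar: |I| = 0.0188 A, ∠I = -5.8°.

I = 0.0188∠-5.8° A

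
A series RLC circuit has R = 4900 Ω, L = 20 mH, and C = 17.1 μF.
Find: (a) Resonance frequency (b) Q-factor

Step 1 — Resonance condition Im(Z)=0 gives ω₀ = 1/√(LC).
Step 2 — ω₀ = 1/√(0.02·1.71e-05) = 1710 rad/s.
Step 3 — f₀ = ω₀/(2π) = 272.1 Hz.
Step 4 — Series Q: Q = ω₀L/R = 1710·0.02/4900 = 0.006979.

(a) f₀ = 272.1 Hz  (b) Q = 0.006979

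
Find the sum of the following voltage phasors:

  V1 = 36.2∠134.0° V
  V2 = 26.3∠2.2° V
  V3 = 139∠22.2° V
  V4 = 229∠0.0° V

Step 1 — Convert each phasor to rectangular form:
  V1 = 36.2·(cos(134.0°) + j·sin(134.0°)) = -25.15 + j26.04 V
  V2 = 26.3·(cos(2.2°) + j·sin(2.2°)) = 26.28 + j1.01 V
  V3 = 139·(cos(22.2°) + j·sin(22.2°)) = 128.7 + j52.52 V
  V4 = 229·(cos(0.0°) + j·sin(0.0°)) = 229 V
Step 2 — Sum components: V_total = 358.8 + j79.57 V.
Step 3 — Convert to polar: |V_total| = 367.5 V, ∠V_total = 12.5°.

V_total = 367.5∠12.5° V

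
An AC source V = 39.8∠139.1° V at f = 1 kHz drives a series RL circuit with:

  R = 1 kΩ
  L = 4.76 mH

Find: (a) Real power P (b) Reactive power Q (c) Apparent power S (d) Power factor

Step 1 — Angular frequency: ω = 2π·f = 2π·1000 = 6283 rad/s.
Step 2 — Component impedances:
  R: Z = R = 1000 Ω
  L: Z = jωL = j·6283·0.00476 = 0 + j29.91 Ω
Step 3 — Series combination: Z_total = R + L = 1000 + j29.91 Ω = 1000∠1.7° Ω.
Step 4 — Source phasor: V = 39.8∠139.1° V = -30.08 + j26.06 V.
Step 5 — Current: I = V / Z = -0.02928 + j0.02693 A = 0.03978∠137.4° A.
Step 6 — Complex power: S = V·I* = 1.583 + j0.04733 VA.
Step 7 — Real power: P = Re(S) = 1.583 W.
Step 8 — Reactive power: Q = Im(S) = 0.04733 VAR.
Step 9 — Apparent power: |S| = 1.583 VA.
Step 10 — Power factor: PF = P/|S| = 0.9996 (lagging).

(a) P = 1.583 W  (b) Q = 0.04733 VAR  (c) S = 1.583 VA  (d) PF = 0.9996 (lagging)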